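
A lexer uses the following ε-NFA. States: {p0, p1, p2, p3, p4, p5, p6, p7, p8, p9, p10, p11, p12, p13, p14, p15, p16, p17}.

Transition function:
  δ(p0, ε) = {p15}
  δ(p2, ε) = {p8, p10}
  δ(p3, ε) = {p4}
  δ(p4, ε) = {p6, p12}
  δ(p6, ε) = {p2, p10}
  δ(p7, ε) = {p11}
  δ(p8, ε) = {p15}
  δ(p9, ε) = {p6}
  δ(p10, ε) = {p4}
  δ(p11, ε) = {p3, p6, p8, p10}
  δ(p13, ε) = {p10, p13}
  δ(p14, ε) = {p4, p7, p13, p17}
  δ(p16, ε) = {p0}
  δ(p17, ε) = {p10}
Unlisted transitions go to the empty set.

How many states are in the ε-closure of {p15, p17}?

Start with {p15, p17}.
From p17 via ε: add p10.
From p10 via ε: add p4.
From p4 via ε: add p6, p12.
From p6 via ε: add p2.
From p2 via ε: add p8.
ε-closure = {p2, p4, p6, p8, p10, p12, p15, p17}, which has 8 states.

8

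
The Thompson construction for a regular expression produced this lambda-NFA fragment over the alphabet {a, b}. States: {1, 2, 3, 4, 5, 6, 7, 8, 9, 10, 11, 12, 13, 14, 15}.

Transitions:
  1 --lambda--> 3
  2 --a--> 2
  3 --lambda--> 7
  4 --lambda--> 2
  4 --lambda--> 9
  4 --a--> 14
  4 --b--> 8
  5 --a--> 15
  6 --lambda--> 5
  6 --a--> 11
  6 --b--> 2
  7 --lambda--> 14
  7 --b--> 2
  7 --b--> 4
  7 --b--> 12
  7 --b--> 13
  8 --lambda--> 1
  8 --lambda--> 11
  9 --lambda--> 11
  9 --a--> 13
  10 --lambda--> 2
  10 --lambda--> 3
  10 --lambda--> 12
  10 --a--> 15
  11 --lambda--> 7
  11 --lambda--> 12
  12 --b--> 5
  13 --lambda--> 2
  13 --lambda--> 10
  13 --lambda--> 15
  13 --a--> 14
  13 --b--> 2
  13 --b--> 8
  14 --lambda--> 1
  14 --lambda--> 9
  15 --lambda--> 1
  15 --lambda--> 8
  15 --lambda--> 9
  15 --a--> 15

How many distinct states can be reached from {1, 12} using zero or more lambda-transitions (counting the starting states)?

7

Start with {1, 12}.
From 1 via lambda: add 3.
From 3 via lambda: add 7.
From 7 via lambda: add 14.
From 14 via lambda: add 9.
From 9 via lambda: add 11.
lambda-closure = {1, 3, 7, 9, 11, 12, 14}, which has 7 states.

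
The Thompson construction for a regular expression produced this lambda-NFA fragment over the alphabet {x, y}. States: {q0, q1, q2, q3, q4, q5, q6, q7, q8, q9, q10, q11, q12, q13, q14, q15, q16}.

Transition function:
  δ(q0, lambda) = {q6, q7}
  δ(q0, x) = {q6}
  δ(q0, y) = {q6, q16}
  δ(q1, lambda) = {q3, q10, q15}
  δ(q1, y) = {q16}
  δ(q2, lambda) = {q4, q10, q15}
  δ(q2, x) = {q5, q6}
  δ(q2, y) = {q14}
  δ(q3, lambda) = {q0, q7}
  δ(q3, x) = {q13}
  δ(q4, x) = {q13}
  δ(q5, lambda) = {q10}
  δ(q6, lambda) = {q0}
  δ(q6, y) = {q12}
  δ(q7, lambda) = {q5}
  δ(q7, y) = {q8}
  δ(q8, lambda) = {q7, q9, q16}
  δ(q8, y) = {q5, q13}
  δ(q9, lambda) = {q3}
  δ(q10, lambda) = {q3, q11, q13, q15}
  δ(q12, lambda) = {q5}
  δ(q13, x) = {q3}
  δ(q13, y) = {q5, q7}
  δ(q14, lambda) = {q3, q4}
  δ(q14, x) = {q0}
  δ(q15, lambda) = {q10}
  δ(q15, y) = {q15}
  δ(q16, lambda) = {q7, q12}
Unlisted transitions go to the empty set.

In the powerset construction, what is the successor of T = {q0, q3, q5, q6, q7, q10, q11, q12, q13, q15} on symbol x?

q0 on x → {q6}.
q3 on x → {q13}.
q13 on x → {q3}.
No x-transition from q5, q6, q7, q10, q11, q12, q15.
Union after reading x: {q3, q6, q13}.
Now take the lambda-closure:
From q3 via lambda: add q0, q7.
From q7 via lambda: add q5.
From q5 via lambda: add q10.
From q10 via lambda: add q11, q15.
No new states can be added; the closed set is {q0, q3, q5, q6, q7, q10, q11, q13, q15}.

{q0, q3, q5, q6, q7, q10, q11, q13, q15}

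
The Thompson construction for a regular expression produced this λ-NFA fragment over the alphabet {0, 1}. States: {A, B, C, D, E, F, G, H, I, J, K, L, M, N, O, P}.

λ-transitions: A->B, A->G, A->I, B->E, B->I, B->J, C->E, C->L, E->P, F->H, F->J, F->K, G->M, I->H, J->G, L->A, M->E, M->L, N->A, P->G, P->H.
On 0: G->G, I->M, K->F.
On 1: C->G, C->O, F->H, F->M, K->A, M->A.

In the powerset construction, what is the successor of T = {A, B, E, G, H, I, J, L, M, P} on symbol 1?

{A, B, E, G, H, I, J, L, M, P}

M on 1 → {A}.
No 1-transition from A, B, E, G, H, I, J, L, P.
Union after reading 1: {A}.
Now take the λ-closure:
From A via λ: add B, G, I.
From B via λ: add E, J.
From G via λ: add M.
From I via λ: add H.
From E via λ: add P.
From M via λ: add L.
No new states can be added; the closed set is {A, B, E, G, H, I, J, L, M, P}.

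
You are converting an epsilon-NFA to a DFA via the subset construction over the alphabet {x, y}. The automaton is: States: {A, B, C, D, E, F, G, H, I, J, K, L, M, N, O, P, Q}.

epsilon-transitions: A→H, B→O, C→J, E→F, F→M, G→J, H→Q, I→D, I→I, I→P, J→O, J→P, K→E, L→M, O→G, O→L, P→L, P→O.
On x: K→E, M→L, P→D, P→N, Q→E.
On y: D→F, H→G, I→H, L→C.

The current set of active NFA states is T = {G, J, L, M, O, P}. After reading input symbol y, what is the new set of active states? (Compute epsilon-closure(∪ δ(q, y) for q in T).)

{C, G, J, L, M, O, P}

L on y → {C}.
No y-transition from G, J, M, O, P.
Union after reading y: {C}.
Now take the epsilon-closure:
From C via epsilon: add J.
From J via epsilon: add O, P.
From O via epsilon: add G, L.
From L via epsilon: add M.
No new states can be added; the closed set is {C, G, J, L, M, O, P}.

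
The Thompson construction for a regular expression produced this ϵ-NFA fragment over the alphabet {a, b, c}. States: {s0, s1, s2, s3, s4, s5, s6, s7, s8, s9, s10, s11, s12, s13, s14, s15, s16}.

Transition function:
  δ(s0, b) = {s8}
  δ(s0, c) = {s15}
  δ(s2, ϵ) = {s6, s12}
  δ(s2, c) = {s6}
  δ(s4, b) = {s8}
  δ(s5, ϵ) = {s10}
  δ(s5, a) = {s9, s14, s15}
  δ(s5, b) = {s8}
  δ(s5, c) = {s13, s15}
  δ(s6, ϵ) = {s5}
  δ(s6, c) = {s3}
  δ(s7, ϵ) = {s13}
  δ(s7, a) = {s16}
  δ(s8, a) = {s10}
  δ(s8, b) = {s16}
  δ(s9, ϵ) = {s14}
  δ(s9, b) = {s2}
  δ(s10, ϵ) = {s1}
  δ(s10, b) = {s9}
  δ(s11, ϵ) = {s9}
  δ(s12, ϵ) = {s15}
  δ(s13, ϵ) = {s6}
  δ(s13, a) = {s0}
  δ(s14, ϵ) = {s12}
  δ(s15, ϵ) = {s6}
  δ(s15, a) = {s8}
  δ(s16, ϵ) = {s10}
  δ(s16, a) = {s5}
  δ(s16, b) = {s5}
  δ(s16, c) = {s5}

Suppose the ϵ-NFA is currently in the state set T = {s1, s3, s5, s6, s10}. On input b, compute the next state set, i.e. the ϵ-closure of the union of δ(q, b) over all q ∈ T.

s5 on b → {s8}.
s10 on b → {s9}.
No b-transition from s1, s3, s6.
Union after reading b: {s8, s9}.
Now take the ϵ-closure:
From s9 via ϵ: add s14.
From s14 via ϵ: add s12.
From s12 via ϵ: add s15.
From s15 via ϵ: add s6.
From s6 via ϵ: add s5.
From s5 via ϵ: add s10.
From s10 via ϵ: add s1.
No new states can be added; the closed set is {s1, s5, s6, s8, s9, s10, s12, s14, s15}.

{s1, s5, s6, s8, s9, s10, s12, s14, s15}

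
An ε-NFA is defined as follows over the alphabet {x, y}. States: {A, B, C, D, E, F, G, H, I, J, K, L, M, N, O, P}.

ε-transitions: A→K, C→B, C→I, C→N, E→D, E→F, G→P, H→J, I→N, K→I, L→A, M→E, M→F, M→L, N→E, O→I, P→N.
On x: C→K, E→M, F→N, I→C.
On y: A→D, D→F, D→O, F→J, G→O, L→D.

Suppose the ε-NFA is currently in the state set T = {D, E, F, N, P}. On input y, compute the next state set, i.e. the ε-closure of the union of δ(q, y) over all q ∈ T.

{D, E, F, I, J, N, O}

D on y → {F, O}.
F on y → {J}.
No y-transition from E, N, P.
Union after reading y: {F, J, O}.
Now take the ε-closure:
From O via ε: add I.
From I via ε: add N.
From N via ε: add E.
From E via ε: add D.
No new states can be added; the closed set is {D, E, F, I, J, N, O}.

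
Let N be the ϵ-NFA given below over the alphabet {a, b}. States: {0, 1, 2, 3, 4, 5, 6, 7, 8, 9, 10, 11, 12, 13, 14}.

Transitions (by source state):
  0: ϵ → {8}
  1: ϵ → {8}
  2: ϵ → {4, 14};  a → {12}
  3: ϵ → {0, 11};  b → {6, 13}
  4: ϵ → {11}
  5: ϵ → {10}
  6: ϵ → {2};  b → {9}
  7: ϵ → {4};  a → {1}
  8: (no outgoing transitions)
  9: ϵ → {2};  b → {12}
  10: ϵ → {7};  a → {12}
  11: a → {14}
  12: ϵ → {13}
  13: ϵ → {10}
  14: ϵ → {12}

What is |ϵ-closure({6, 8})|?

Start with {6, 8}.
From 6 via ϵ: add 2.
From 2 via ϵ: add 4, 14.
From 4 via ϵ: add 11.
From 14 via ϵ: add 12.
From 12 via ϵ: add 13.
From 13 via ϵ: add 10.
From 10 via ϵ: add 7.
ϵ-closure = {2, 4, 6, 7, 8, 10, 11, 12, 13, 14}, which has 10 states.

10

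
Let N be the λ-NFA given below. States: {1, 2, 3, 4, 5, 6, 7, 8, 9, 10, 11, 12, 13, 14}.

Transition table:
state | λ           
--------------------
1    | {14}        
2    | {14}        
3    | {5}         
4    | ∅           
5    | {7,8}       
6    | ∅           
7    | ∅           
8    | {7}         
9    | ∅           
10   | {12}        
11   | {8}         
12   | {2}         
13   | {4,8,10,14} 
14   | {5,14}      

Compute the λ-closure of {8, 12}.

{2, 5, 7, 8, 12, 14}

Start with {8, 12}.
From 8 via λ: add 7.
From 12 via λ: add 2.
From 2 via λ: add 14.
From 14 via λ: add 5.
No new states can be added; the closed set is {2, 5, 7, 8, 12, 14}.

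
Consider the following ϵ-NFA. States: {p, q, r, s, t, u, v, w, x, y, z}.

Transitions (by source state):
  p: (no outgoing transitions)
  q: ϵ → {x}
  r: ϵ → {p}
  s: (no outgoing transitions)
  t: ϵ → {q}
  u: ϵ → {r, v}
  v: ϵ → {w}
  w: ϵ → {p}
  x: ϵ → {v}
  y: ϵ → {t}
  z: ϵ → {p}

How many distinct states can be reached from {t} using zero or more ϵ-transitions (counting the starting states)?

Start with {t}.
From t via ϵ: add q.
From q via ϵ: add x.
From x via ϵ: add v.
From v via ϵ: add w.
From w via ϵ: add p.
ϵ-closure = {p, q, t, v, w, x}, which has 6 states.

6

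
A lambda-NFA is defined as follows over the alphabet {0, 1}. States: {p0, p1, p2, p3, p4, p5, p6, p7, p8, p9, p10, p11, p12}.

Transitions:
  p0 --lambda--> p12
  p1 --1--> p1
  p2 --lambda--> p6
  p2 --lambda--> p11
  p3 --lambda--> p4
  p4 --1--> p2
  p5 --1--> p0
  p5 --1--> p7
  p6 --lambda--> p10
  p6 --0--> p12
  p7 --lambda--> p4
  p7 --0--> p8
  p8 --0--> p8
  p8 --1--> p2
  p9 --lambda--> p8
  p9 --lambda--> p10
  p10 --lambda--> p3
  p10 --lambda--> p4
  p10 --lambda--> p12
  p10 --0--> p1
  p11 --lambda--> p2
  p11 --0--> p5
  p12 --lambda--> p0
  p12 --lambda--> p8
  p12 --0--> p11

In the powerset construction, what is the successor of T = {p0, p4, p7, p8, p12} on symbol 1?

{p0, p2, p3, p4, p6, p8, p10, p11, p12}

p4 on 1 → {p2}.
p8 on 1 → {p2}.
No 1-transition from p0, p7, p12.
Union after reading 1: {p2}.
Now take the lambda-closure:
From p2 via lambda: add p6, p11.
From p6 via lambda: add p10.
From p10 via lambda: add p3, p4, p12.
From p12 via lambda: add p0, p8.
No new states can be added; the closed set is {p0, p2, p3, p4, p6, p8, p10, p11, p12}.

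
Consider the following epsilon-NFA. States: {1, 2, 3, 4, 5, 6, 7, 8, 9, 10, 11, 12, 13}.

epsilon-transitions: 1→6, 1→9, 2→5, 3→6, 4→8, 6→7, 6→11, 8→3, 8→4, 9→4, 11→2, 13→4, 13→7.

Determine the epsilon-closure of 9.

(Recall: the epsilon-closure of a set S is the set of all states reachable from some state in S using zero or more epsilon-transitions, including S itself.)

{2, 3, 4, 5, 6, 7, 8, 9, 11}

Start with {9}.
From 9 via epsilon: add 4.
From 4 via epsilon: add 8.
From 8 via epsilon: add 3.
From 3 via epsilon: add 6.
From 6 via epsilon: add 7, 11.
From 11 via epsilon: add 2.
From 2 via epsilon: add 5.
No new states can be added; the closed set is {2, 3, 4, 5, 6, 7, 8, 9, 11}.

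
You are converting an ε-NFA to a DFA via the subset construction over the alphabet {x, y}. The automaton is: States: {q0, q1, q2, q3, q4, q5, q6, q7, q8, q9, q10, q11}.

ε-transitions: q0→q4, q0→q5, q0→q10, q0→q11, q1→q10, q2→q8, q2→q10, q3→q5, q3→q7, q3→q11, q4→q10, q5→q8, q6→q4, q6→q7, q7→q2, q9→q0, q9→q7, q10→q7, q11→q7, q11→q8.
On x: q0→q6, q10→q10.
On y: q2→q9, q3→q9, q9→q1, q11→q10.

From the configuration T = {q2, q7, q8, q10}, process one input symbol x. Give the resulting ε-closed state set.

q10 on x → {q10}.
No x-transition from q2, q7, q8.
Union after reading x: {q10}.
Now take the ε-closure:
From q10 via ε: add q7.
From q7 via ε: add q2.
From q2 via ε: add q8.
No new states can be added; the closed set is {q2, q7, q8, q10}.

{q2, q7, q8, q10}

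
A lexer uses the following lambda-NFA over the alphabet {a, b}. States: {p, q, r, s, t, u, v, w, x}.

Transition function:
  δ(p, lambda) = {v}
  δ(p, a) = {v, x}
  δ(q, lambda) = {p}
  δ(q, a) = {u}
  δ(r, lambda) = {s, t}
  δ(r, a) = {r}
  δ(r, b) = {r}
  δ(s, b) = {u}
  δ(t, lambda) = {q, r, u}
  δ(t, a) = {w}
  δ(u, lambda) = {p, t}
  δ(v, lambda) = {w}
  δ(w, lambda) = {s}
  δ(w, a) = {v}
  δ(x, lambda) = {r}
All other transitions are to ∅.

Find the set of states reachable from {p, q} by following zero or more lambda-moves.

Start with {p, q}.
From p via lambda: add v.
From v via lambda: add w.
From w via lambda: add s.
No new states can be added; the closed set is {p, q, s, v, w}.

{p, q, s, v, w}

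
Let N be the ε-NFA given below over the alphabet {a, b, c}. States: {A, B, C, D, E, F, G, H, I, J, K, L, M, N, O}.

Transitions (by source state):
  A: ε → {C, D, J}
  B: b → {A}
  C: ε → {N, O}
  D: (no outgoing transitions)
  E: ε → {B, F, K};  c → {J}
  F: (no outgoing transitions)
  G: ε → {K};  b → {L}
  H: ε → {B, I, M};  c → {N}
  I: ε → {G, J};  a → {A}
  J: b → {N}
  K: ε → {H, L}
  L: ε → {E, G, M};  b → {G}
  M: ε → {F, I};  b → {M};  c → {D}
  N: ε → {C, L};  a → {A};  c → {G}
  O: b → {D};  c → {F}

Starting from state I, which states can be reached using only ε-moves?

{B, E, F, G, H, I, J, K, L, M}

Start with {I}.
From I via ε: add G, J.
From G via ε: add K.
From K via ε: add H, L.
From H via ε: add B, M.
From L via ε: add E.
From E via ε: add F.
No new states can be added; the closed set is {B, E, F, G, H, I, J, K, L, M}.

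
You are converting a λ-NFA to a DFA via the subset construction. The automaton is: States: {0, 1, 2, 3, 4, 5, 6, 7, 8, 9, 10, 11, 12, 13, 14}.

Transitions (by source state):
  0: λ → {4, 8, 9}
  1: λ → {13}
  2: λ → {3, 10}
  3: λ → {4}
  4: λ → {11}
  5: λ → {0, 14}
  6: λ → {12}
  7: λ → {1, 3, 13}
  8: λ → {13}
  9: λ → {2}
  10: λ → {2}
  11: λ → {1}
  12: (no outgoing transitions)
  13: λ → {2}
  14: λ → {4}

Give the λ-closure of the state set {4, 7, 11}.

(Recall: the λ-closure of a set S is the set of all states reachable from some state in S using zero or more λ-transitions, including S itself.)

{1, 2, 3, 4, 7, 10, 11, 13}

Start with {4, 7, 11}.
From 7 via λ: add 1, 3, 13.
From 13 via λ: add 2.
From 2 via λ: add 10.
No new states can be added; the closed set is {1, 2, 3, 4, 7, 10, 11, 13}.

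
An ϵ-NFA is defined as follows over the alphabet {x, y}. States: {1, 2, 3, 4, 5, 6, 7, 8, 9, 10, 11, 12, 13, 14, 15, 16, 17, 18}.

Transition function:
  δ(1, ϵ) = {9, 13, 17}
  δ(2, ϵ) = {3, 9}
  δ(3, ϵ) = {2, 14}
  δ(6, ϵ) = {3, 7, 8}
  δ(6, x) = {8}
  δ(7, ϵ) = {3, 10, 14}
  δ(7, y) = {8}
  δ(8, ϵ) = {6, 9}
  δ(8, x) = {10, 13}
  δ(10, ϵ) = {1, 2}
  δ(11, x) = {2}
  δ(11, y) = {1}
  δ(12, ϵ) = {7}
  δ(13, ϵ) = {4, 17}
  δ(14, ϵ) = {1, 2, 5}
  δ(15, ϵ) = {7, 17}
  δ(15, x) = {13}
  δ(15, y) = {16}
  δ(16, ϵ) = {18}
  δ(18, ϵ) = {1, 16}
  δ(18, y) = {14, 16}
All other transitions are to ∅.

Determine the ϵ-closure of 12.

{1, 2, 3, 4, 5, 7, 9, 10, 12, 13, 14, 17}

Start with {12}.
From 12 via ϵ: add 7.
From 7 via ϵ: add 3, 10, 14.
From 3 via ϵ: add 2.
From 10 via ϵ: add 1.
From 14 via ϵ: add 5.
From 1 via ϵ: add 9, 13, 17.
From 13 via ϵ: add 4.
No new states can be added; the closed set is {1, 2, 3, 4, 5, 7, 9, 10, 12, 13, 14, 17}.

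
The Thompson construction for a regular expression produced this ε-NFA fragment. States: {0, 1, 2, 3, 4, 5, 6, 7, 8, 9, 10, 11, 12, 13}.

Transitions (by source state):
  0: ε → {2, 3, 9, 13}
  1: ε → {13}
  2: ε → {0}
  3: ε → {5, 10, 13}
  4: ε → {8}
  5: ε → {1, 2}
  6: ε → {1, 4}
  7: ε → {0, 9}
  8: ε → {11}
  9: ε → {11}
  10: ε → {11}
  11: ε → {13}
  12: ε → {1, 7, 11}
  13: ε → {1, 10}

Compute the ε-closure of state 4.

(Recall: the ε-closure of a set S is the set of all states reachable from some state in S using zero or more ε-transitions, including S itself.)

{1, 4, 8, 10, 11, 13}

Start with {4}.
From 4 via ε: add 8.
From 8 via ε: add 11.
From 11 via ε: add 13.
From 13 via ε: add 1, 10.
No new states can be added; the closed set is {1, 4, 8, 10, 11, 13}.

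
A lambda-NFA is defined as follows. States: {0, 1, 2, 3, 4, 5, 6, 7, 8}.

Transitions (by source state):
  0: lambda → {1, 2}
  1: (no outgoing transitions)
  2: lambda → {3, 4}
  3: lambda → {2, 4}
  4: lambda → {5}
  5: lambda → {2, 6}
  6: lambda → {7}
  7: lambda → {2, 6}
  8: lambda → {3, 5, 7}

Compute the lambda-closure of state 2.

Start with {2}.
From 2 via lambda: add 3, 4.
From 4 via lambda: add 5.
From 5 via lambda: add 6.
From 6 via lambda: add 7.
No new states can be added; the closed set is {2, 3, 4, 5, 6, 7}.

{2, 3, 4, 5, 6, 7}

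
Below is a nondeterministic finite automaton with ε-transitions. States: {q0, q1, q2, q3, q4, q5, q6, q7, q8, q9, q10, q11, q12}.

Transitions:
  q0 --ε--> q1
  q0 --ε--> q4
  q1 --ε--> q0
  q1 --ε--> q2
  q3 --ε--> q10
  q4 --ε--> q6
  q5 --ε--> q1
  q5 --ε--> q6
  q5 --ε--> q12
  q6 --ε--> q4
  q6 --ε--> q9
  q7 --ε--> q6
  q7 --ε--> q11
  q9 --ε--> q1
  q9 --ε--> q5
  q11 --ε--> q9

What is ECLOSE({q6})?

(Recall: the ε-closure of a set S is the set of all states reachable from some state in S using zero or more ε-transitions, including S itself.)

Start with {q6}.
From q6 via ε: add q4, q9.
From q9 via ε: add q1, q5.
From q1 via ε: add q0, q2.
From q5 via ε: add q12.
No new states can be added; the closed set is {q0, q1, q2, q4, q5, q6, q9, q12}.

{q0, q1, q2, q4, q5, q6, q9, q12}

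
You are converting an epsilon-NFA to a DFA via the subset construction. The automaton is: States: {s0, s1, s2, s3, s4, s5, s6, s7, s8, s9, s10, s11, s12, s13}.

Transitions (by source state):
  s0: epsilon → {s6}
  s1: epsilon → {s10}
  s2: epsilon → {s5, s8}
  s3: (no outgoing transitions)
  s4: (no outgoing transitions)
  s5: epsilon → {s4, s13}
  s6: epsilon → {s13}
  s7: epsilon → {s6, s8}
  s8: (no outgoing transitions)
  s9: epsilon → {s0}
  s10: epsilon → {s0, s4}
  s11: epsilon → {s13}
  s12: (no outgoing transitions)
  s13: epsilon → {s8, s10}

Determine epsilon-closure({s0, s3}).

{s0, s3, s4, s6, s8, s10, s13}

Start with {s0, s3}.
From s0 via epsilon: add s6.
From s6 via epsilon: add s13.
From s13 via epsilon: add s8, s10.
From s10 via epsilon: add s4.
No new states can be added; the closed set is {s0, s3, s4, s6, s8, s10, s13}.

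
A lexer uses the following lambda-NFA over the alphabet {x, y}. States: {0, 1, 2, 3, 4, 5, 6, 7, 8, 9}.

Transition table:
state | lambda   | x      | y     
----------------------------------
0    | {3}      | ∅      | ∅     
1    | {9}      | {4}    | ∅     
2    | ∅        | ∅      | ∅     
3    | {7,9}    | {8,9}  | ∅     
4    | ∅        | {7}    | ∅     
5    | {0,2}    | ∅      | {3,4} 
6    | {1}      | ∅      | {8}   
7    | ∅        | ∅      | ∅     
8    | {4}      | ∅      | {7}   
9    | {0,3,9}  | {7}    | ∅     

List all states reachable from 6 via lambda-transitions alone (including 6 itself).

{0, 1, 3, 6, 7, 9}

Start with {6}.
From 6 via lambda: add 1.
From 1 via lambda: add 9.
From 9 via lambda: add 0, 3.
From 3 via lambda: add 7.
No new states can be added; the closed set is {0, 1, 3, 6, 7, 9}.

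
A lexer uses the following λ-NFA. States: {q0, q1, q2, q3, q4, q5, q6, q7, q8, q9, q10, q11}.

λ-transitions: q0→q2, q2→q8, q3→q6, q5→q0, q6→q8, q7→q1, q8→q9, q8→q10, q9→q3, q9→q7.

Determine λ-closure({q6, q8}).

{q1, q3, q6, q7, q8, q9, q10}

Start with {q6, q8}.
From q8 via λ: add q9, q10.
From q9 via λ: add q3, q7.
From q7 via λ: add q1.
No new states can be added; the closed set is {q1, q3, q6, q7, q8, q9, q10}.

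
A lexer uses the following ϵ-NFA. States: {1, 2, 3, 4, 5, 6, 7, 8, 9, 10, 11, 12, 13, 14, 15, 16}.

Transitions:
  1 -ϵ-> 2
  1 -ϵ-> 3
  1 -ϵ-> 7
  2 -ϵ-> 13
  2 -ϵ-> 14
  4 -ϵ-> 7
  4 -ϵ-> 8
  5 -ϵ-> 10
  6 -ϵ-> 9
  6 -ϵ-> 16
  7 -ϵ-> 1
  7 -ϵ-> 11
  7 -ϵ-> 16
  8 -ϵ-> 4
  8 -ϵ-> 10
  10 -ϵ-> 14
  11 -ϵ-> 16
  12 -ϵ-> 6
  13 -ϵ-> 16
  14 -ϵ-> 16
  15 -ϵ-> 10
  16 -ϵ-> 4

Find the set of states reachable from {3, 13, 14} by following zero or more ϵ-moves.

{1, 2, 3, 4, 7, 8, 10, 11, 13, 14, 16}

Start with {3, 13, 14}.
From 13 via ϵ: add 16.
From 16 via ϵ: add 4.
From 4 via ϵ: add 7, 8.
From 7 via ϵ: add 1, 11.
From 8 via ϵ: add 10.
From 1 via ϵ: add 2.
No new states can be added; the closed set is {1, 2, 3, 4, 7, 8, 10, 11, 13, 14, 16}.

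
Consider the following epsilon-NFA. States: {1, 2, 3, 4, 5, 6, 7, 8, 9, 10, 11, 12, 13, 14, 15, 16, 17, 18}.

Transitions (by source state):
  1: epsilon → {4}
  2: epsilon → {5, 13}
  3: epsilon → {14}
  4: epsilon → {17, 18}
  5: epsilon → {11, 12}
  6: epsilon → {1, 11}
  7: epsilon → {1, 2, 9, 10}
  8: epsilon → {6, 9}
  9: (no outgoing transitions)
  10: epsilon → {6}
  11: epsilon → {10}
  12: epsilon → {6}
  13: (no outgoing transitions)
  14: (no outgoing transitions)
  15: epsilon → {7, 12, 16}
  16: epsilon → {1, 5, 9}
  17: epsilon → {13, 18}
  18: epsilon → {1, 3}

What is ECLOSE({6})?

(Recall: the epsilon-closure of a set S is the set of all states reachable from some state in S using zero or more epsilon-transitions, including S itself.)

Start with {6}.
From 6 via epsilon: add 1, 11.
From 1 via epsilon: add 4.
From 11 via epsilon: add 10.
From 4 via epsilon: add 17, 18.
From 17 via epsilon: add 13.
From 18 via epsilon: add 3.
From 3 via epsilon: add 14.
No new states can be added; the closed set is {1, 3, 4, 6, 10, 11, 13, 14, 17, 18}.

{1, 3, 4, 6, 10, 11, 13, 14, 17, 18}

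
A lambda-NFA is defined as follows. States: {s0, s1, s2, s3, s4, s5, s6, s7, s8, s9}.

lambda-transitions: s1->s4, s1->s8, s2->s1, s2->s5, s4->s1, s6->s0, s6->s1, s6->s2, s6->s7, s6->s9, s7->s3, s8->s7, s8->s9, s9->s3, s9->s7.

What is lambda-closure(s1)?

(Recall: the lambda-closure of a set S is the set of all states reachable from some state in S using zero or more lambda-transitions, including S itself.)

{s1, s3, s4, s7, s8, s9}

Start with {s1}.
From s1 via lambda: add s4, s8.
From s8 via lambda: add s7, s9.
From s7 via lambda: add s3.
No new states can be added; the closed set is {s1, s3, s4, s7, s8, s9}.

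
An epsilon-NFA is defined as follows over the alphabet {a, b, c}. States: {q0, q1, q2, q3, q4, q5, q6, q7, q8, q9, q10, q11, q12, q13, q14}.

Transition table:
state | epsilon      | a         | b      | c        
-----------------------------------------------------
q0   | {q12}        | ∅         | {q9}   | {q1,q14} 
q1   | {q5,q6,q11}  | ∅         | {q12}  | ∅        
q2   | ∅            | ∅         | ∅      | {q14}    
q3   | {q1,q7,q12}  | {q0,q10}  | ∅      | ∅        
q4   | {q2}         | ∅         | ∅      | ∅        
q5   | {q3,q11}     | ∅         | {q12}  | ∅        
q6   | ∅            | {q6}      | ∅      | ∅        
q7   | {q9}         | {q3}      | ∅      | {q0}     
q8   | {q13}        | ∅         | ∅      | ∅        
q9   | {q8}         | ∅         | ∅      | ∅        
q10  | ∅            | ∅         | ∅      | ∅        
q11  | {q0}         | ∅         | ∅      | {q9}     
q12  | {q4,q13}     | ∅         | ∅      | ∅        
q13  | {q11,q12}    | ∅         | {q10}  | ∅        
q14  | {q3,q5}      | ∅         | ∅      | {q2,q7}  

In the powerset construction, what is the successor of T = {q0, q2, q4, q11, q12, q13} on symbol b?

{q0, q2, q4, q8, q9, q10, q11, q12, q13}

q0 on b → {q9}.
q13 on b → {q10}.
No b-transition from q2, q4, q11, q12.
Union after reading b: {q9, q10}.
Now take the epsilon-closure:
From q9 via epsilon: add q8.
From q8 via epsilon: add q13.
From q13 via epsilon: add q11, q12.
From q11 via epsilon: add q0.
From q12 via epsilon: add q4.
From q4 via epsilon: add q2.
No new states can be added; the closed set is {q0, q2, q4, q8, q9, q10, q11, q12, q13}.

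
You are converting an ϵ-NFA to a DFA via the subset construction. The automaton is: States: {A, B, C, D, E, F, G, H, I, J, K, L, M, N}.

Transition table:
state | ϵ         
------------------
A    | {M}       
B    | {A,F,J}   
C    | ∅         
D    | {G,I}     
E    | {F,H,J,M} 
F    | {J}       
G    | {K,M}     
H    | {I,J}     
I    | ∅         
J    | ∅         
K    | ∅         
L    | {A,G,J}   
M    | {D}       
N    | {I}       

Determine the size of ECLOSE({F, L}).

9

Start with {F, L}.
From F via ϵ: add J.
From L via ϵ: add A, G.
From A via ϵ: add M.
From G via ϵ: add K.
From M via ϵ: add D.
From D via ϵ: add I.
ϵ-closure = {A, D, F, G, I, J, K, L, M}, which has 9 states.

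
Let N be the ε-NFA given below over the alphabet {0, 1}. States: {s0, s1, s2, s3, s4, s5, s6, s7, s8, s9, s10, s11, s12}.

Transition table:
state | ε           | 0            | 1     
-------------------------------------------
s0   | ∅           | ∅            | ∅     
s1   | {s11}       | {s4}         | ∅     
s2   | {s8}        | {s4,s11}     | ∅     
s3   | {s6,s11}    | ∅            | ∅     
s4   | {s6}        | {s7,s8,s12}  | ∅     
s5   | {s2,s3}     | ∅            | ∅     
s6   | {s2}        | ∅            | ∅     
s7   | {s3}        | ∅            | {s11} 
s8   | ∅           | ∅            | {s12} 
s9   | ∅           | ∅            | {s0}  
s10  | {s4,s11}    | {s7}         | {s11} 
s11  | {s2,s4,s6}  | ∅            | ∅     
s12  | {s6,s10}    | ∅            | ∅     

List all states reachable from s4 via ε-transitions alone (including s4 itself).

{s2, s4, s6, s8}

Start with {s4}.
From s4 via ε: add s6.
From s6 via ε: add s2.
From s2 via ε: add s8.
No new states can be added; the closed set is {s2, s4, s6, s8}.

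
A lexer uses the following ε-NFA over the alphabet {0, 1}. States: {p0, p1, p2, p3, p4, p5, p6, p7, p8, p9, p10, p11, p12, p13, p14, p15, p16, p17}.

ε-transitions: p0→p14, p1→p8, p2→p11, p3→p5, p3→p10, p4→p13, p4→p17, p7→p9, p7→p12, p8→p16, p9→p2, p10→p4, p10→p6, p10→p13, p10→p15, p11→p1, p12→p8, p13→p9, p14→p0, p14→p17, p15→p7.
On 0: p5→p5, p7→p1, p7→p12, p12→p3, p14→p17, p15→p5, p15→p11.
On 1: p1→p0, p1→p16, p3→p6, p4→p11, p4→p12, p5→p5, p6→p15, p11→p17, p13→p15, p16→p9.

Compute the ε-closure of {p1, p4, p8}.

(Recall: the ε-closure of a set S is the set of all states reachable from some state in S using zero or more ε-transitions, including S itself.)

Start with {p1, p4, p8}.
From p4 via ε: add p13, p17.
From p8 via ε: add p16.
From p13 via ε: add p9.
From p9 via ε: add p2.
From p2 via ε: add p11.
No new states can be added; the closed set is {p1, p2, p4, p8, p9, p11, p13, p16, p17}.

{p1, p2, p4, p8, p9, p11, p13, p16, p17}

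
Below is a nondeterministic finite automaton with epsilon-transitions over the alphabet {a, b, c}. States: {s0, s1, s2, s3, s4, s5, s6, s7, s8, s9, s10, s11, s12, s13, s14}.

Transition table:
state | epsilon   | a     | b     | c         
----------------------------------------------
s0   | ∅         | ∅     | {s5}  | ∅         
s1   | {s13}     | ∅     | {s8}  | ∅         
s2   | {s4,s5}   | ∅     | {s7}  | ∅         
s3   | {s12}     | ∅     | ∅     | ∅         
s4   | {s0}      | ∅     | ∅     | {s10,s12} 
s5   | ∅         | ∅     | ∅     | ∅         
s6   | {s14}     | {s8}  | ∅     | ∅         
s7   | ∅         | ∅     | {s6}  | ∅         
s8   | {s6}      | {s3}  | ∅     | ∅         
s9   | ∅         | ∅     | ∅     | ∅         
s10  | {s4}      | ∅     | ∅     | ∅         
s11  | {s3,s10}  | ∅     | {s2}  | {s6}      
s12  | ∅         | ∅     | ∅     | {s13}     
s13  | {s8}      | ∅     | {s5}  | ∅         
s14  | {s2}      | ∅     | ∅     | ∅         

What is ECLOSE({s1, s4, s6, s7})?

Start with {s1, s4, s6, s7}.
From s1 via epsilon: add s13.
From s4 via epsilon: add s0.
From s6 via epsilon: add s14.
From s13 via epsilon: add s8.
From s14 via epsilon: add s2.
From s2 via epsilon: add s5.
No new states can be added; the closed set is {s0, s1, s2, s4, s5, s6, s7, s8, s13, s14}.

{s0, s1, s2, s4, s5, s6, s7, s8, s13, s14}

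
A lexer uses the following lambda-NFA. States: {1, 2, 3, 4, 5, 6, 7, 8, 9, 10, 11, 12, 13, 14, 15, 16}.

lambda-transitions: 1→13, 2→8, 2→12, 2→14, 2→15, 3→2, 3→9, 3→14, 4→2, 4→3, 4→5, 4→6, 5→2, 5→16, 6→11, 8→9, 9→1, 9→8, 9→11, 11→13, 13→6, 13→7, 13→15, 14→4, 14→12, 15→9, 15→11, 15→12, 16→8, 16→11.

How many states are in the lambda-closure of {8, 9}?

9

Start with {8, 9}.
From 9 via lambda: add 1, 11.
From 1 via lambda: add 13.
From 13 via lambda: add 6, 7, 15.
From 15 via lambda: add 12.
lambda-closure = {1, 6, 7, 8, 9, 11, 12, 13, 15}, which has 9 states.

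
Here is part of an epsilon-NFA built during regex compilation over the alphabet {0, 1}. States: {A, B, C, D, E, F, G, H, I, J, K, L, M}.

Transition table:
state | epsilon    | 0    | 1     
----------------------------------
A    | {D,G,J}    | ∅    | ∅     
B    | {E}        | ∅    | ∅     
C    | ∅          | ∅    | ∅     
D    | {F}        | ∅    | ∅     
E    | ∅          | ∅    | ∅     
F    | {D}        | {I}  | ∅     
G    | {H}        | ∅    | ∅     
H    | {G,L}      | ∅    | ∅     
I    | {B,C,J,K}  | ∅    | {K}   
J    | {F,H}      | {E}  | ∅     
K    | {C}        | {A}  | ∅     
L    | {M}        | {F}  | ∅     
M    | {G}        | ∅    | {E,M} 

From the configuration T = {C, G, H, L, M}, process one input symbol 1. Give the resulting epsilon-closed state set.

M on 1 → {E, M}.
No 1-transition from C, G, H, L.
Union after reading 1: {E, M}.
Now take the epsilon-closure:
From M via epsilon: add G.
From G via epsilon: add H.
From H via epsilon: add L.
No new states can be added; the closed set is {E, G, H, L, M}.

{E, G, H, L, M}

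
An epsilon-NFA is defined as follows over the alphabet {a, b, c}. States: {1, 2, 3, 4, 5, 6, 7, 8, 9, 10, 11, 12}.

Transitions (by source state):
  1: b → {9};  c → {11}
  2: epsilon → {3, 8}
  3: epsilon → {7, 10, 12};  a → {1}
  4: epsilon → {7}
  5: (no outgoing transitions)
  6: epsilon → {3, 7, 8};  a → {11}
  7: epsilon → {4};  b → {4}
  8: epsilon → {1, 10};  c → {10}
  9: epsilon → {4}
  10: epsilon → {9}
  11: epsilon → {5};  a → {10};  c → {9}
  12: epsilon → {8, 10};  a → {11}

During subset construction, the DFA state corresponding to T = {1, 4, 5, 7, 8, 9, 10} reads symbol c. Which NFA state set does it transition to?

1 on c → {11}.
8 on c → {10}.
No c-transition from 4, 5, 7, 9, 10.
Union after reading c: {10, 11}.
Now take the epsilon-closure:
From 10 via epsilon: add 9.
From 11 via epsilon: add 5.
From 9 via epsilon: add 4.
From 4 via epsilon: add 7.
No new states can be added; the closed set is {4, 5, 7, 9, 10, 11}.

{4, 5, 7, 9, 10, 11}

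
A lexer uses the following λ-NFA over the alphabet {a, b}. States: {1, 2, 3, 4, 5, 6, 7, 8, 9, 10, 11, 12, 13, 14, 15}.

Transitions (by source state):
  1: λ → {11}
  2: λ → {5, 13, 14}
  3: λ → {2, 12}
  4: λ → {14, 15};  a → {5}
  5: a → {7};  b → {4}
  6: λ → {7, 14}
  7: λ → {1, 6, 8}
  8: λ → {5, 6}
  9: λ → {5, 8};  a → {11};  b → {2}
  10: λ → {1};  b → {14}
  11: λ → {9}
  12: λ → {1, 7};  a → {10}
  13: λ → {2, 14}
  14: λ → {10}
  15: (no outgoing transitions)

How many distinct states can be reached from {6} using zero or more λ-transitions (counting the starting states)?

Start with {6}.
From 6 via λ: add 7, 14.
From 7 via λ: add 1, 8.
From 14 via λ: add 10.
From 1 via λ: add 11.
From 8 via λ: add 5.
From 11 via λ: add 9.
λ-closure = {1, 5, 6, 7, 8, 9, 10, 11, 14}, which has 9 states.

9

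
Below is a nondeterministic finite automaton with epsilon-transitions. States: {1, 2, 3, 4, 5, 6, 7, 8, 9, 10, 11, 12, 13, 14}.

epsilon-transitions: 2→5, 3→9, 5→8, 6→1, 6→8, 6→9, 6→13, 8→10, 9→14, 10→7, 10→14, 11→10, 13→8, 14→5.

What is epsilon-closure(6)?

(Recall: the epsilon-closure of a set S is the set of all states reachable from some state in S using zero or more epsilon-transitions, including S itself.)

Start with {6}.
From 6 via epsilon: add 1, 8, 9, 13.
From 8 via epsilon: add 10.
From 9 via epsilon: add 14.
From 10 via epsilon: add 7.
From 14 via epsilon: add 5.
No new states can be added; the closed set is {1, 5, 6, 7, 8, 9, 10, 13, 14}.

{1, 5, 6, 7, 8, 9, 10, 13, 14}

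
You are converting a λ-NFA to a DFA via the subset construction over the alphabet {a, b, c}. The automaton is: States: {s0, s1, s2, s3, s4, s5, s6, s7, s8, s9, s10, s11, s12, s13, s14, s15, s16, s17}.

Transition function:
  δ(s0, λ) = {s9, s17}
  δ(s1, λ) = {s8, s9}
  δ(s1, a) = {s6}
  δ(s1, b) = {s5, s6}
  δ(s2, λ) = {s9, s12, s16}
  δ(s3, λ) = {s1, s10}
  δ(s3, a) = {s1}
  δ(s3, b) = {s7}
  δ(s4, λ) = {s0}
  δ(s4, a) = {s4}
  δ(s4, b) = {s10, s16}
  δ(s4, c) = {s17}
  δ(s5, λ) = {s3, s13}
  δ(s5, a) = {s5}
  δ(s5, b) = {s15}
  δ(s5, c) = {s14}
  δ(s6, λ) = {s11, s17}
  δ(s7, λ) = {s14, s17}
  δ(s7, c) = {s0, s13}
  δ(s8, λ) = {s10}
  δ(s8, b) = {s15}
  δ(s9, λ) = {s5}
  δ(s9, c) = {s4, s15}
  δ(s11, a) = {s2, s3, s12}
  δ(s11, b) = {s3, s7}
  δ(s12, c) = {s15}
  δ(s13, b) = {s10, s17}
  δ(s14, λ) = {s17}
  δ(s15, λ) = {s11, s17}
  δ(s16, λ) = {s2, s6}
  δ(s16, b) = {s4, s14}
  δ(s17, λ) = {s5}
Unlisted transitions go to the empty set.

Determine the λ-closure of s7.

Start with {s7}.
From s7 via λ: add s14, s17.
From s17 via λ: add s5.
From s5 via λ: add s3, s13.
From s3 via λ: add s1, s10.
From s1 via λ: add s8, s9.
No new states can be added; the closed set is {s1, s3, s5, s7, s8, s9, s10, s13, s14, s17}.

{s1, s3, s5, s7, s8, s9, s10, s13, s14, s17}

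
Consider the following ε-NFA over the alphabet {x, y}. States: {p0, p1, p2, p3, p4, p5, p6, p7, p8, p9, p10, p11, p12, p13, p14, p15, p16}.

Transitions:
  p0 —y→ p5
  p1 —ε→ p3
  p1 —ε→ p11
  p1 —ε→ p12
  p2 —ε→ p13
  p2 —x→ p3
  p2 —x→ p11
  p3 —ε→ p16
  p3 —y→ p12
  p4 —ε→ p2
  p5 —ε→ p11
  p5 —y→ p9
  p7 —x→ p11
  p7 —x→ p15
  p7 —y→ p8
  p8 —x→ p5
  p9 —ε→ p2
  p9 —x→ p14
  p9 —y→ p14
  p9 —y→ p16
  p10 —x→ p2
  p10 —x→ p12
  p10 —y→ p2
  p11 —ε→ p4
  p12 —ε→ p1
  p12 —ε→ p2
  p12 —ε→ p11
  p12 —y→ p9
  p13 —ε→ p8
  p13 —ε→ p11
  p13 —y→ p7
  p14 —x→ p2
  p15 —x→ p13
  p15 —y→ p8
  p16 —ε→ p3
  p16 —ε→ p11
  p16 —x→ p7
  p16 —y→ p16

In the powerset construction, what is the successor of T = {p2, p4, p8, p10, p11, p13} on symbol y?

p10 on y → {p2}.
p13 on y → {p7}.
No y-transition from p2, p4, p8, p11.
Union after reading y: {p2, p7}.
Now take the ε-closure:
From p2 via ε: add p13.
From p13 via ε: add p8, p11.
From p11 via ε: add p4.
No new states can be added; the closed set is {p2, p4, p7, p8, p11, p13}.

{p2, p4, p7, p8, p11, p13}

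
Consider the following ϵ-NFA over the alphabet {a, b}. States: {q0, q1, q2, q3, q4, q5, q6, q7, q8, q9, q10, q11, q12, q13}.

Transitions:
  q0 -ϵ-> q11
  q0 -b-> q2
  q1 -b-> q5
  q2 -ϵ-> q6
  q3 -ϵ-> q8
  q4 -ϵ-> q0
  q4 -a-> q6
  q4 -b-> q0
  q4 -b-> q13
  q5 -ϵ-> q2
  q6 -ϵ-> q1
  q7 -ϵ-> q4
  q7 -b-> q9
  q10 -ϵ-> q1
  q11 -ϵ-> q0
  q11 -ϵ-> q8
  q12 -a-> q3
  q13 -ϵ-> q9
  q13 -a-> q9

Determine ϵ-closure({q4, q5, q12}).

Start with {q4, q5, q12}.
From q4 via ϵ: add q0.
From q5 via ϵ: add q2.
From q0 via ϵ: add q11.
From q2 via ϵ: add q6.
From q6 via ϵ: add q1.
From q11 via ϵ: add q8.
No new states can be added; the closed set is {q0, q1, q2, q4, q5, q6, q8, q11, q12}.

{q0, q1, q2, q4, q5, q6, q8, q11, q12}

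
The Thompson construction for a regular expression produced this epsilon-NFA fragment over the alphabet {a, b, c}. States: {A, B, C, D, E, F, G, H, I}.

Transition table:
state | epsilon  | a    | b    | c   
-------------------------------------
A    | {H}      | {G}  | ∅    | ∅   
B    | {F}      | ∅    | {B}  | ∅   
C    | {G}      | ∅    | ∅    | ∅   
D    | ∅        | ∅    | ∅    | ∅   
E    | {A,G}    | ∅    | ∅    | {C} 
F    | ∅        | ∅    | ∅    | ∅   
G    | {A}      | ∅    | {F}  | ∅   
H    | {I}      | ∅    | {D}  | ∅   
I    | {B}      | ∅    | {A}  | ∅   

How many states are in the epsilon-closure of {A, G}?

6

Start with {A, G}.
From A via epsilon: add H.
From H via epsilon: add I.
From I via epsilon: add B.
From B via epsilon: add F.
epsilon-closure = {A, B, F, G, H, I}, which has 6 states.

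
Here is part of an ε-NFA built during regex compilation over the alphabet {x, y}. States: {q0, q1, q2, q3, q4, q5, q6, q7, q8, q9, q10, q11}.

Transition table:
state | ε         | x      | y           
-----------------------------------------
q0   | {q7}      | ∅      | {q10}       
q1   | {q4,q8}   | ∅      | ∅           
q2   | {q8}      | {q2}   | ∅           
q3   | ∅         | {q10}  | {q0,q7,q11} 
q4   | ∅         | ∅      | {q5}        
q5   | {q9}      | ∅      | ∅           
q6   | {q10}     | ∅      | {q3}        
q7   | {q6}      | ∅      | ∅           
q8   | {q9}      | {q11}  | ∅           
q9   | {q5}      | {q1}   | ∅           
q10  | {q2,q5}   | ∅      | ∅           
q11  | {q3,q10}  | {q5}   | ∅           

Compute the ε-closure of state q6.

Start with {q6}.
From q6 via ε: add q10.
From q10 via ε: add q2, q5.
From q2 via ε: add q8.
From q5 via ε: add q9.
No new states can be added; the closed set is {q2, q5, q6, q8, q9, q10}.

{q2, q5, q6, q8, q9, q10}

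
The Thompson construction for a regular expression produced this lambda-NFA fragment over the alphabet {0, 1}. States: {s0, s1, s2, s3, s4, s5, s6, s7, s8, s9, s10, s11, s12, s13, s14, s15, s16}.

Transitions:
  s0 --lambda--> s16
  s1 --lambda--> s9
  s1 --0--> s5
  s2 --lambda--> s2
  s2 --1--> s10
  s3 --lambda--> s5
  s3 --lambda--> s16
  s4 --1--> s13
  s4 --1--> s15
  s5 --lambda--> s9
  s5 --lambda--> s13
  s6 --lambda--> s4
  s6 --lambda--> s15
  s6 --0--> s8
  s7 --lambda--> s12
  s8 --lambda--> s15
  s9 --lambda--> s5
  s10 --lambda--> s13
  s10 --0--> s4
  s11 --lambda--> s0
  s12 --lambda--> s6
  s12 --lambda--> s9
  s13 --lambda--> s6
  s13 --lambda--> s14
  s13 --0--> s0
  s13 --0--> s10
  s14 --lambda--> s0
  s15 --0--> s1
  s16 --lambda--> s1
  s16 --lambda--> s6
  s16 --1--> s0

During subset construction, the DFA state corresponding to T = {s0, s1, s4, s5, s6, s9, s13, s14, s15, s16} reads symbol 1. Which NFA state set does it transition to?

s4 on 1 → {s13, s15}.
s16 on 1 → {s0}.
No 1-transition from s0, s1, s5, s6, s9, s13, s14, s15.
Union after reading 1: {s0, s13, s15}.
Now take the lambda-closure:
From s0 via lambda: add s16.
From s13 via lambda: add s6, s14.
From s6 via lambda: add s4.
From s16 via lambda: add s1.
From s1 via lambda: add s9.
From s9 via lambda: add s5.
No new states can be added; the closed set is {s0, s1, s4, s5, s6, s9, s13, s14, s15, s16}.

{s0, s1, s4, s5, s6, s9, s13, s14, s15, s16}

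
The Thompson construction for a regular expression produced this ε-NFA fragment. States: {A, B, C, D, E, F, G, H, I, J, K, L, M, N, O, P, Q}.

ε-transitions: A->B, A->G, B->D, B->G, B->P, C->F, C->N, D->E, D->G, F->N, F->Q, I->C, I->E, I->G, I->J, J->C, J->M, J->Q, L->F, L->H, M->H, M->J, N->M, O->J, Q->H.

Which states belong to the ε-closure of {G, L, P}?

{C, F, G, H, J, L, M, N, P, Q}

Start with {G, L, P}.
From L via ε: add F, H.
From F via ε: add N, Q.
From N via ε: add M.
From M via ε: add J.
From J via ε: add C.
No new states can be added; the closed set is {C, F, G, H, J, L, M, N, P, Q}.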